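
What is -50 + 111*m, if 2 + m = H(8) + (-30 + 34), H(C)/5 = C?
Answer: 4612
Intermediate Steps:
H(C) = 5*C
m = 42 (m = -2 + (5*8 + (-30 + 34)) = -2 + (40 + 4) = -2 + 44 = 42)
-50 + 111*m = -50 + 111*42 = -50 + 4662 = 4612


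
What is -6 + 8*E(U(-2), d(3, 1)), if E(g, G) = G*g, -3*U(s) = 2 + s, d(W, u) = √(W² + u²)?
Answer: -6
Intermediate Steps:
U(s) = -⅔ - s/3 (U(s) = -(2 + s)/3 = -⅔ - s/3)
-6 + 8*E(U(-2), d(3, 1)) = -6 + 8*(√(3² + 1²)*(-⅔ - ⅓*(-2))) = -6 + 8*(√(9 + 1)*(-⅔ + ⅔)) = -6 + 8*(√10*0) = -6 + 8*0 = -6 + 0 = -6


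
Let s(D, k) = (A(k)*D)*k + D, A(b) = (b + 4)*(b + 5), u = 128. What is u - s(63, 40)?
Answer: -4989535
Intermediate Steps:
A(b) = (4 + b)*(5 + b)
s(D, k) = D + D*k*(20 + k**2 + 9*k) (s(D, k) = ((20 + k**2 + 9*k)*D)*k + D = (D*(20 + k**2 + 9*k))*k + D = D*k*(20 + k**2 + 9*k) + D = D + D*k*(20 + k**2 + 9*k))
u - s(63, 40) = 128 - 63*(1 + 40*(20 + 40**2 + 9*40)) = 128 - 63*(1 + 40*(20 + 1600 + 360)) = 128 - 63*(1 + 40*1980) = 128 - 63*(1 + 79200) = 128 - 63*79201 = 128 - 1*4989663 = 128 - 4989663 = -4989535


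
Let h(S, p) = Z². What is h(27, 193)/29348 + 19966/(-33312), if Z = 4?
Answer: -73178647/122205072 ≈ -0.59882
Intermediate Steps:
h(S, p) = 16 (h(S, p) = 4² = 16)
h(27, 193)/29348 + 19966/(-33312) = 16/29348 + 19966/(-33312) = 16*(1/29348) + 19966*(-1/33312) = 4/7337 - 9983/16656 = -73178647/122205072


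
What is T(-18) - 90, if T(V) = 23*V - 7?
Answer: -511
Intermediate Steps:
T(V) = -7 + 23*V
T(-18) - 90 = (-7 + 23*(-18)) - 90 = (-7 - 414) - 90 = -421 - 90 = -511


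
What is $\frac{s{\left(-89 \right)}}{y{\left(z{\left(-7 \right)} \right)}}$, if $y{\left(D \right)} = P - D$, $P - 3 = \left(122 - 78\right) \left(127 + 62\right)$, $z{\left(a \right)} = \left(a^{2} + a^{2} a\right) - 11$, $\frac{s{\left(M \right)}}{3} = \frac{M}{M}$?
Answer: $\frac{3}{8624} \approx 0.00034787$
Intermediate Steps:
$s{\left(M \right)} = 3$ ($s{\left(M \right)} = 3 \frac{M}{M} = 3 \cdot 1 = 3$)
$z{\left(a \right)} = -11 + a^{2} + a^{3}$ ($z{\left(a \right)} = \left(a^{2} + a^{3}\right) - 11 = -11 + a^{2} + a^{3}$)
$P = 8319$ ($P = 3 + \left(122 - 78\right) \left(127 + 62\right) = 3 + 44 \cdot 189 = 3 + 8316 = 8319$)
$y{\left(D \right)} = 8319 - D$
$\frac{s{\left(-89 \right)}}{y{\left(z{\left(-7 \right)} \right)}} = \frac{3}{8319 - \left(-11 + \left(-7\right)^{2} + \left(-7\right)^{3}\right)} = \frac{3}{8319 - \left(-11 + 49 - 343\right)} = \frac{3}{8319 - -305} = \frac{3}{8319 + 305} = \frac{3}{8624}$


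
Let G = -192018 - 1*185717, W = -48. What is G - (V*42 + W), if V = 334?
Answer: -391715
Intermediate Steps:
G = -377735 (G = -192018 - 185717 = -377735)
G - (V*42 + W) = -377735 - (334*42 - 48) = -377735 - (14028 - 48) = -377735 - 1*13980 = -377735 - 13980 = -391715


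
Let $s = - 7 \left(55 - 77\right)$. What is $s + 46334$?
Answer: $46488$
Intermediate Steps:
$s = 154$ ($s = \left(-7\right) \left(-22\right) = 154$)
$s + 46334 = 154 + 46334 = 46488$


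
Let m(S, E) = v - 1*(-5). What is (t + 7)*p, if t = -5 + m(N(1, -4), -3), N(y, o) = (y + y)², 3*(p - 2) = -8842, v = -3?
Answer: -35344/3 ≈ -11781.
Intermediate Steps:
p = -8836/3 (p = 2 + (⅓)*(-8842) = 2 - 8842/3 = -8836/3 ≈ -2945.3)
N(y, o) = 4*y² (N(y, o) = (2*y)² = 4*y²)
m(S, E) = 2 (m(S, E) = -3 - 1*(-5) = -3 + 5 = 2)
t = -3 (t = -5 + 2 = -3)
(t + 7)*p = (-3 + 7)*(-8836/3) = 4*(-8836/3) = -35344/3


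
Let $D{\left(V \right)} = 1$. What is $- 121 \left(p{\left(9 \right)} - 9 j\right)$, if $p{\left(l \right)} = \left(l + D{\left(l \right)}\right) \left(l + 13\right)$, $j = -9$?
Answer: $-36421$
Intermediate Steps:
$p{\left(l \right)} = \left(1 + l\right) \left(13 + l\right)$ ($p{\left(l \right)} = \left(l + 1\right) \left(l + 13\right) = \left(1 + l\right) \left(13 + l\right)$)
$- 121 \left(p{\left(9 \right)} - 9 j\right) = - 121 \left(\left(13 + 9^{2} + 14 \cdot 9\right) - -81\right) = - 121 \left(\left(13 + 81 + 126\right) + 81\right) = - 121 \left(220 + 81\right) = \left(-121\right) 301 = -36421$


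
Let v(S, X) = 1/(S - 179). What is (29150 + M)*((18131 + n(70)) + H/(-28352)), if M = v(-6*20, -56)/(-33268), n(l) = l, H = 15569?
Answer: 149624353546852516583/282021086464 ≈ 5.3054e+8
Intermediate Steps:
v(S, X) = 1/(-179 + S)
M = 1/9947132 (M = 1/(-179 - 6*20*(-33268)) = -1/33268/(-179 - 120) = -1/33268/(-299) = -1/299*(-1/33268) = 1/9947132 ≈ 1.0053e-7)
(29150 + M)*((18131 + n(70)) + H/(-28352)) = (29150 + 1/9947132)*((18131 + 70) + 15569/(-28352)) = 289958897801*(18201 + 15569*(-1/28352))/9947132 = 289958897801*(18201 - 15569/28352)/9947132 = (289958897801/9947132)*(516019183/28352) = 149624353546852516583/282021086464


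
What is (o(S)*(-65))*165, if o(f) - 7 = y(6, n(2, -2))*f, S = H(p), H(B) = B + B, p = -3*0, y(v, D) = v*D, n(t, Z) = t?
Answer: -75075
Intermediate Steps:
y(v, D) = D*v
p = 0
H(B) = 2*B
S = 0 (S = 2*0 = 0)
o(f) = 7 + 12*f (o(f) = 7 + (2*6)*f = 7 + 12*f)
(o(S)*(-65))*165 = ((7 + 12*0)*(-65))*165 = ((7 + 0)*(-65))*165 = (7*(-65))*165 = -455*165 = -75075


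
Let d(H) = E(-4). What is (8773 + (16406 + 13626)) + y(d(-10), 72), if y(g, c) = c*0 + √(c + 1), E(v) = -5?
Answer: 38805 + √73 ≈ 38814.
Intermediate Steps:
d(H) = -5
y(g, c) = √(1 + c) (y(g, c) = 0 + √(1 + c) = √(1 + c))
(8773 + (16406 + 13626)) + y(d(-10), 72) = (8773 + (16406 + 13626)) + √(1 + 72) = (8773 + 30032) + √73 = 38805 + √73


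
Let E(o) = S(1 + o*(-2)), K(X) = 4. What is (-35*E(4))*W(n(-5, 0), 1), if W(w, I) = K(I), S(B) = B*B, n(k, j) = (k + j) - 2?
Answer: -6860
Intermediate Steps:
n(k, j) = -2 + j + k (n(k, j) = (j + k) - 2 = -2 + j + k)
S(B) = B**2
E(o) = (1 - 2*o)**2 (E(o) = (1 + o*(-2))**2 = (1 - 2*o)**2)
W(w, I) = 4
(-35*E(4))*W(n(-5, 0), 1) = -35*(-1 + 2*4)**2*4 = -35*(-1 + 8)**2*4 = -35*7**2*4 = -35*49*4 = -1715*4 = -6860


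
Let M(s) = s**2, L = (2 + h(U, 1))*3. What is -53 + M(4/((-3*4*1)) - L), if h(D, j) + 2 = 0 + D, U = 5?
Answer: 1639/9 ≈ 182.11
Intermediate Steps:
h(D, j) = -2 + D (h(D, j) = -2 + (0 + D) = -2 + D)
L = 15 (L = (2 + (-2 + 5))*3 = (2 + 3)*3 = 5*3 = 15)
-53 + M(4/((-3*4*1)) - L) = -53 + (4/((-3*4*1)) - 1*15)**2 = -53 + (4/((-12*1)) - 15)**2 = -53 + (4/(-12) - 15)**2 = -53 + (4*(-1/12) - 15)**2 = -53 + (-1/3 - 15)**2 = -53 + (-46/3)**2 = -53 + 2116/9 = 1639/9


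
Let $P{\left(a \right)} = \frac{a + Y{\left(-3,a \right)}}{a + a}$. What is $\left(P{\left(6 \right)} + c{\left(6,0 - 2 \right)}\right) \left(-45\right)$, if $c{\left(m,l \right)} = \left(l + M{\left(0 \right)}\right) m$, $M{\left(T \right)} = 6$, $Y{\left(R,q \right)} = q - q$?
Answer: $- \frac{2205}{2} \approx -1102.5$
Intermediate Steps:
$Y{\left(R,q \right)} = 0$
$P{\left(a \right)} = \frac{1}{2}$ ($P{\left(a \right)} = \frac{a + 0}{a + a} = \frac{a}{2 a} = a \frac{1}{2 a} = \frac{1}{2}$)
$c{\left(m,l \right)} = m \left(6 + l\right)$ ($c{\left(m,l \right)} = \left(l + 6\right) m = \left(6 + l\right) m = m \left(6 + l\right)$)
$\left(P{\left(6 \right)} + c{\left(6,0 - 2 \right)}\right) \left(-45\right) = \left(\frac{1}{2} + 6 \left(6 + \left(0 - 2\right)\right)\right) \left(-45\right) = \left(\frac{1}{2} + 6 \left(6 - 2\right)\right) \left(-45\right) = \left(\frac{1}{2} + 6 \cdot 4\right) \left(-45\right) = \left(\frac{1}{2} + 24\right) \left(-45\right) = \frac{49}{2} \left(-45\right) = - \frac{2205}{2}$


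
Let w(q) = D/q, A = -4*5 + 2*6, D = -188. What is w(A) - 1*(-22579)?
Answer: 45205/2 ≈ 22603.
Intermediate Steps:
A = -8 (A = -20 + 12 = -8)
w(q) = -188/q
w(A) - 1*(-22579) = -188/(-8) - 1*(-22579) = -188*(-1/8) + 22579 = 47/2 + 22579 = 45205/2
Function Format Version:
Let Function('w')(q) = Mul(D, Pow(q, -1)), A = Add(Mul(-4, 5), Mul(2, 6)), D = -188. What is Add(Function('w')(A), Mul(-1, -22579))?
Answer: Rational(45205, 2) ≈ 22603.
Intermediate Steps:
A = -8 (A = Add(-20, 12) = -8)
Function('w')(q) = Mul(-188, Pow(q, -1))
Add(Function('w')(A), Mul(-1, -22579)) = Add(Mul(-188, Pow(-8, -1)), Mul(-1, -22579)) = Add(Mul(-188, Rational(-1, 8)), 22579) = Add(Rational(47, 2), 22579) = Rational(45205, 2)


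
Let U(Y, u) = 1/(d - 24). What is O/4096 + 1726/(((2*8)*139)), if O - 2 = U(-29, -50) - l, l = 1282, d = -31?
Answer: 14516341/31313920 ≈ 0.46357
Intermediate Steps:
U(Y, u) = -1/55 (U(Y, u) = 1/(-31 - 24) = 1/(-55) = -1/55)
O = -70401/55 (O = 2 + (-1/55 - 1*1282) = 2 + (-1/55 - 1282) = 2 - 70511/55 = -70401/55 ≈ -1280.0)
O/4096 + 1726/(((2*8)*139)) = -70401/55/4096 + 1726/(((2*8)*139)) = -70401/55*1/4096 + 1726/((16*139)) = -70401/225280 + 1726/2224 = -70401/225280 + 1726*(1/2224) = -70401/225280 + 863/1112 = 14516341/31313920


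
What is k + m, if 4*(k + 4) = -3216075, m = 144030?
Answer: -2639971/4 ≈ -6.5999e+5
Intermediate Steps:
k = -3216091/4 (k = -4 + (1/4)*(-3216075) = -4 - 3216075/4 = -3216091/4 ≈ -8.0402e+5)
k + m = -3216091/4 + 144030 = -2639971/4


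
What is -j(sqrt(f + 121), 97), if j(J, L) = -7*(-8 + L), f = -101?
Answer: 623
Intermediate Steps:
j(J, L) = 56 - 7*L
-j(sqrt(f + 121), 97) = -(56 - 7*97) = -(56 - 679) = -1*(-623) = 623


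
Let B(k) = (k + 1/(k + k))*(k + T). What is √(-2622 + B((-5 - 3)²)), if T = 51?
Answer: √1213158/16 ≈ 68.840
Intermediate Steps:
B(k) = (51 + k)*(k + 1/(2*k)) (B(k) = (k + 1/(k + k))*(k + 51) = (k + 1/(2*k))*(51 + k) = (51 + k)*(k + 1/(2*k)))
√(-2622 + B((-5 - 3)²)) = √(-2622 + (½ + ((-5 - 3)²)² + 51*(-5 - 3)² + 51/(2*((-5 - 3)²)))) = √(-2622 + (½ + ((-8)²)² + 51*(-8)² + 51/(2*((-8)²)))) = √(-2622 + (½ + 64² + 51*64 + (51/2)/64)) = √(-2622 + (½ + 4096 + 3264 + (51/2)*(1/64))) = √(-2622 + (½ + 4096 + 3264 + 51/128)) = √(-2622 + 942195/128) = √(606579/128) = √1213158/16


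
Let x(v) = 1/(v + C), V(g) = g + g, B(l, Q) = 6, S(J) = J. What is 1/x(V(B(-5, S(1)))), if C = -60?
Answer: -48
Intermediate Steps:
V(g) = 2*g
x(v) = 1/(-60 + v) (x(v) = 1/(v - 60) = 1/(-60 + v))
1/x(V(B(-5, S(1)))) = 1/(1/(-60 + 2*6)) = 1/(1/(-60 + 12)) = 1/(1/(-48)) = 1/(-1/48) = -48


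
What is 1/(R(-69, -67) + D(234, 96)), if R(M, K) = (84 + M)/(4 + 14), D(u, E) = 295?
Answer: 6/1775 ≈ 0.0033803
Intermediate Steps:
R(M, K) = 14/3 + M/18 (R(M, K) = (84 + M)/18 = (84 + M)*(1/18) = 14/3 + M/18)
1/(R(-69, -67) + D(234, 96)) = 1/((14/3 + (1/18)*(-69)) + 295) = 1/((14/3 - 23/6) + 295) = 1/(⅚ + 295) = 1/(1775/6) = 6/1775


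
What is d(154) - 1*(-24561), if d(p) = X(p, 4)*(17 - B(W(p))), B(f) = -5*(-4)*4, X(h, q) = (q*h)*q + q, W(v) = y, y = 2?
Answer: -130923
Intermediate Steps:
W(v) = 2
X(h, q) = q + h*q² (X(h, q) = (h*q)*q + q = h*q² + q = q + h*q²)
B(f) = 80 (B(f) = 20*4 = 80)
d(p) = -252 - 1008*p (d(p) = (4*(1 + p*4))*(17 - 1*80) = (4*(1 + 4*p))*(17 - 80) = (4 + 16*p)*(-63) = -252 - 1008*p)
d(154) - 1*(-24561) = (-252 - 1008*154) - 1*(-24561) = (-252 - 155232) + 24561 = -155484 + 24561 = -130923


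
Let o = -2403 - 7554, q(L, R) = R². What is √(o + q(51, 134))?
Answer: √7999 ≈ 89.437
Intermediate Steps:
o = -9957
√(o + q(51, 134)) = √(-9957 + 134²) = √(-9957 + 17956) = √7999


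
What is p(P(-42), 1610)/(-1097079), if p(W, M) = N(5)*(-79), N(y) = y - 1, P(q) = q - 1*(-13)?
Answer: 316/1097079 ≈ 0.00028804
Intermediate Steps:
P(q) = 13 + q (P(q) = q + 13 = 13 + q)
N(y) = -1 + y
p(W, M) = -316 (p(W, M) = (-1 + 5)*(-79) = 4*(-79) = -316)
p(P(-42), 1610)/(-1097079) = -316/(-1097079) = -316*(-1/1097079) = 316/1097079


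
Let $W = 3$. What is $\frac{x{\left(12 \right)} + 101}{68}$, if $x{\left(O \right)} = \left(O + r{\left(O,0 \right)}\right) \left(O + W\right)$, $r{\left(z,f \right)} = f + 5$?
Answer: $\frac{89}{17} \approx 5.2353$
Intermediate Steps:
$r{\left(z,f \right)} = 5 + f$
$x{\left(O \right)} = \left(3 + O\right) \left(5 + O\right)$ ($x{\left(O \right)} = \left(O + \left(5 + 0\right)\right) \left(O + 3\right) = \left(O + 5\right) \left(3 + O\right) = \left(5 + O\right) \left(3 + O\right) = \left(3 + O\right) \left(5 + O\right)$)
$\frac{x{\left(12 \right)} + 101}{68} = \frac{\left(15 + 12^{2} + 8 \cdot 12\right) + 101}{68} = \left(\left(15 + 144 + 96\right) + 101\right) \frac{1}{68} = \left(255 + 101\right) \frac{1}{68} = 356 \cdot \frac{1}{68} = \frac{89}{17}$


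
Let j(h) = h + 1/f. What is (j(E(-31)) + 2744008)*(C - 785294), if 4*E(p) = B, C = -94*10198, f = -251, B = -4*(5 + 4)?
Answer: -1201104354599688/251 ≈ -4.7853e+12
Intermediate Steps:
B = -36 (B = -4*9 = -36)
C = -958612
E(p) = -9 (E(p) = (¼)*(-36) = -9)
j(h) = -1/251 + h (j(h) = h + 1/(-251) = h - 1/251 = -1/251 + h)
(j(E(-31)) + 2744008)*(C - 785294) = ((-1/251 - 9) + 2744008)*(-958612 - 785294) = (-2260/251 + 2744008)*(-1743906) = (688743748/251)*(-1743906) = -1201104354599688/251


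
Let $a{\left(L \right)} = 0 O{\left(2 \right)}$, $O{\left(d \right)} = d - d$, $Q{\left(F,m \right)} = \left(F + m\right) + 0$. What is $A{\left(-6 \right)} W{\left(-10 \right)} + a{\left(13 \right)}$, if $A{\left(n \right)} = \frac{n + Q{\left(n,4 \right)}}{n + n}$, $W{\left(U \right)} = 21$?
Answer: $14$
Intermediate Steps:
$Q{\left(F,m \right)} = F + m$
$O{\left(d \right)} = 0$
$a{\left(L \right)} = 0$ ($a{\left(L \right)} = 0 \cdot 0 = 0$)
$A{\left(n \right)} = \frac{4 + 2 n}{2 n}$ ($A{\left(n \right)} = \frac{n + \left(n + 4\right)}{n + n} = \frac{n + \left(4 + n\right)}{2 n} = \left(4 + 2 n\right) \frac{1}{2 n} = \frac{4 + 2 n}{2 n}$)
$A{\left(-6 \right)} W{\left(-10 \right)} + a{\left(13 \right)} = \frac{2 - 6}{-6} \cdot 21 + 0 = \left(- \frac{1}{6}\right) \left(-4\right) 21 + 0 = \frac{2}{3} \cdot 21 + 0 = 14 + 0 = 14$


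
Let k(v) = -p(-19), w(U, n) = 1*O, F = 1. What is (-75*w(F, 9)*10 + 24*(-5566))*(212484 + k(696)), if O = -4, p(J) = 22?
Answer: -27744137808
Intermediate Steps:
w(U, n) = -4 (w(U, n) = 1*(-4) = -4)
k(v) = -22 (k(v) = -1*22 = -22)
(-75*w(F, 9)*10 + 24*(-5566))*(212484 + k(696)) = (-75*(-4)*10 + 24*(-5566))*(212484 - 22) = (300*10 - 133584)*212462 = (3000 - 133584)*212462 = -130584*212462 = -27744137808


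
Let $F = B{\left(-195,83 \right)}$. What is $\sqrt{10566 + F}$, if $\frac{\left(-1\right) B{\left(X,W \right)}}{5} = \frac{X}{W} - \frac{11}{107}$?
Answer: $\frac{8 \sqrt{13036411019}}{8881} \approx 102.85$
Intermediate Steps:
$B{\left(X,W \right)} = \frac{55}{107} - \frac{5 X}{W}$ ($B{\left(X,W \right)} = - 5 \left(\frac{X}{W} - \frac{11}{107}\right) = - 5 \left(- \frac{11}{107} + \frac{X}{W}\right) = \frac{55}{107} - \frac{5 X}{W}$)
$F = \frac{108890}{8881}$ ($F = \frac{55}{107} - - \frac{975}{83} = \frac{55}{107} - \left(-975\right) \frac{1}{83} = \frac{55}{107} + \frac{975}{83} = \frac{108890}{8881} \approx 12.261$)
$\sqrt{10566 + F} = \sqrt{10566 + \frac{108890}{8881}} = \sqrt{\frac{93945536}{8881}} = \frac{8 \sqrt{13036411019}}{8881}$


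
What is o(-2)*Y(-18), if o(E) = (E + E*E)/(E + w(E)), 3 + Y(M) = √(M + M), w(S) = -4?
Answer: 1 - 2*I ≈ 1.0 - 2.0*I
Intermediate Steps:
Y(M) = -3 + √2*√M (Y(M) = -3 + √(M + M) = -3 + √(2*M) = -3 + √2*√M)
o(E) = (E + E²)/(-4 + E) (o(E) = (E + E*E)/(E - 4) = (E + E²)/(-4 + E))
o(-2)*Y(-18) = (-2*(1 - 2)/(-4 - 2))*(-3 + √2*√(-18)) = (-2*(-1)/(-6))*(-3 + √2*(3*I*√2)) = (-2*(-⅙)*(-1))*(-3 + 6*I) = -(-3 + 6*I)/3 = 1 - 2*I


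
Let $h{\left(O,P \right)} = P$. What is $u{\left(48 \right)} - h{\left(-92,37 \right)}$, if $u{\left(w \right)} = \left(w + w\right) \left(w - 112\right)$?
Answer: $-6181$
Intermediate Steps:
$u{\left(w \right)} = 2 w \left(-112 + w\right)$
$u{\left(48 \right)} - h{\left(-92,37 \right)} = 2 \cdot 48 \left(-112 + 48\right) - 37 = 2 \cdot 48 \left(-64\right) - 37 = -6144 - 37 = -6181$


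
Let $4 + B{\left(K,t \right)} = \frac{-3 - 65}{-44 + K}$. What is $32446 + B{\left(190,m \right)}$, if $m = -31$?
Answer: $\frac{2368232}{73} \approx 32442.0$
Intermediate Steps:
$B{\left(K,t \right)} = -4 - \frac{68}{-44 + K}$ ($B{\left(K,t \right)} = -4 + \frac{-3 - 65}{-44 + K} = -4 - \frac{68}{-44 + K}$)
$32446 + B{\left(190,m \right)} = 32446 + \frac{4 \left(27 - 190\right)}{-44 + 190} = 32446 + \frac{4 \left(27 - 190\right)}{146} = 32446 + 4 \cdot \frac{1}{146} \left(-163\right) = 32446 - \frac{326}{73} = \frac{2368232}{73}$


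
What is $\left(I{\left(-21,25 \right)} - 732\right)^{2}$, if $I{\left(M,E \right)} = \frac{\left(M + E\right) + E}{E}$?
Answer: $\frac{333829441}{625} \approx 5.3413 \cdot 10^{5}$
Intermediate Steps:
$I{\left(M,E \right)} = \frac{M + 2 E}{E}$ ($I{\left(M,E \right)} = \frac{\left(E + M\right) + E}{E} = \frac{M + 2 E}{E}$)
$\left(I{\left(-21,25 \right)} - 732\right)^{2} = \left(\left(2 - \frac{21}{25}\right) - 732\right)^{2} = \left(\frac{29}{25} - 732\right)^{2} = \left(- \frac{18271}{25}\right)^{2} = \frac{333829441}{625}$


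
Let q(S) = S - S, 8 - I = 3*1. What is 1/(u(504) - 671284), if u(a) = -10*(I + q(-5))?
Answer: -1/671334 ≈ -1.4896e-6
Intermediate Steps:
I = 5 (I = 8 - 3 = 5)
q(S) = 0
u(a) = -50 (u(a) = -10*(5 + 0) = -10*5 = -50)
1/(u(504) - 671284) = 1/(-50 - 671284) = 1/(-671334) = -1/671334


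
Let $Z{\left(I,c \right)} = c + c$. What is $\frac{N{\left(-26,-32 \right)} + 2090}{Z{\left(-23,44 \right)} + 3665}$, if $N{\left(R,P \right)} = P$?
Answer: $\frac{686}{1251} \approx 0.54836$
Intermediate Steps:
$Z{\left(I,c \right)} = 2 c$
$\frac{N{\left(-26,-32 \right)} + 2090}{Z{\left(-23,44 \right)} + 3665} = \frac{-32 + 2090}{2 \cdot 44 + 3665} = \frac{2058}{88 + 3665} = \frac{2058}{3753} = 2058 \cdot \frac{1}{3753} = \frac{686}{1251}$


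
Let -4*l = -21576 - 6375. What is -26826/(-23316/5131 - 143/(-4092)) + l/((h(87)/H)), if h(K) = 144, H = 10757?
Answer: 872435060284025/1652515008 ≈ 5.2794e+5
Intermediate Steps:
l = 27951/4 (l = -(-21576 - 6375)/4 = -¼*(-27951) = 27951/4 ≈ 6987.8)
-26826/(-23316/5131 - 143/(-4092)) + l/((h(87)/H)) = -26826/(-23316/5131 - 143/(-4092)) + 27951/(4*((144/10757))) = -26826/(-23316*1/5131 - 143*(-1/4092)) + 27951/(4*((144*(1/10757)))) = -26826/(-23316/5131 + 13/372) + 27951/(4*(144/10757)) = -26826/(-8606849/1908732) + (27951/4)*(10757/144) = -26826*(-1908732/8606849) + 100222969/192 = 51203644632/8606849 + 100222969/192 = 872435060284025/1652515008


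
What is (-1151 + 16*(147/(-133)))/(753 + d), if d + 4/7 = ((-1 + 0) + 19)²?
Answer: -31087/28633 ≈ -1.0857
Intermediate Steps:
d = 2264/7 (d = -4/7 + ((-1 + 0) + 19)² = -4/7 + (-1 + 19)² = -4/7 + 18² = -4/7 + 324 = 2264/7 ≈ 323.43)
(-1151 + 16*(147/(-133)))/(753 + d) = (-1151 + 16*(147/(-133)))/(753 + 2264/7) = (-1151 + 16*(147*(-1/133)))/(7535/7) = (-1151 + 16*(-21/19))*(7/7535) = (-1151 - 336/19)*(7/7535) = -22205/19*7/7535 = -31087/28633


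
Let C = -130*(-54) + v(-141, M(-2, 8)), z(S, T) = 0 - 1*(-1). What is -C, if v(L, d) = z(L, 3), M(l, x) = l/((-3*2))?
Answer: -7021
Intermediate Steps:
z(S, T) = 1 (z(S, T) = 0 + 1 = 1)
M(l, x) = -l/6 (M(l, x) = l/(-6) = l*(-1/6) = -l/6)
v(L, d) = 1
C = 7021 (C = -130*(-54) + 1 = 7020 + 1 = 7021)
-C = -1*7021 = -7021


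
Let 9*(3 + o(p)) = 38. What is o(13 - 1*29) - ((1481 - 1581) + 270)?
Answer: -1519/9 ≈ -168.78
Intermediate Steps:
o(p) = 11/9 (o(p) = -3 + (⅑)*38 = -3 + 38/9 = 11/9)
o(13 - 1*29) - ((1481 - 1581) + 270) = 11/9 - ((1481 - 1581) + 270) = 11/9 - (-100 + 270) = 11/9 - 1*170 = 11/9 - 170 = -1519/9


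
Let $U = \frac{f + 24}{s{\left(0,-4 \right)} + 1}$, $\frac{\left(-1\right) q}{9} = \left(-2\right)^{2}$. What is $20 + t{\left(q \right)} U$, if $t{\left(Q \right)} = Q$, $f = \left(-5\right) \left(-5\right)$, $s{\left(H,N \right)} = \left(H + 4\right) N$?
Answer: $\frac{688}{5} \approx 137.6$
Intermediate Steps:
$s{\left(H,N \right)} = N \left(4 + H\right)$ ($s{\left(H,N \right)} = \left(4 + H\right) N = N \left(4 + H\right)$)
$f = 25$
$q = -36$ ($q = - 9 \left(-2\right)^{2} = \left(-9\right) 4 = -36$)
$U = - \frac{49}{15}$ ($U = \frac{25 + 24}{- 4 \left(4 + 0\right) + 1} = \frac{49}{\left(-4\right) 4 + 1} = \frac{49}{-16 + 1} = \frac{49}{-15} = 49 \left(- \frac{1}{15}\right) = - \frac{49}{15} \approx -3.2667$)
$20 + t{\left(q \right)} U = 20 - - \frac{588}{5} = 20 + \frac{588}{5} = \frac{688}{5}$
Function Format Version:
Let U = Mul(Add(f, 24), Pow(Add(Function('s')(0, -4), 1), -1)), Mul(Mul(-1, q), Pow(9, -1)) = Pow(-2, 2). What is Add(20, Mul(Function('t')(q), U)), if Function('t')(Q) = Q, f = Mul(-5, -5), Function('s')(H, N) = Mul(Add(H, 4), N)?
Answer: Rational(688, 5) ≈ 137.60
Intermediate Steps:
Function('s')(H, N) = Mul(N, Add(4, H)) (Function('s')(H, N) = Mul(Add(4, H), N) = Mul(N, Add(4, H)))
f = 25
q = -36 (q = Mul(-9, Pow(-2, 2)) = Mul(-9, 4) = -36)
U = Rational(-49, 15) (U = Mul(Add(25, 24), Pow(Add(Mul(-4, Add(4, 0)), 1), -1)) = Mul(49, Pow(Add(Mul(-4, 4), 1), -1)) = Mul(49, Pow(Add(-16, 1), -1)) = Mul(49, Pow(-15, -1)) = Mul(49, Rational(-1, 15)) = Rational(-49, 15) ≈ -3.2667)
Add(20, Mul(Function('t')(q), U)) = Add(20, Mul(-36, Rational(-49, 15))) = Add(20, Rational(588, 5)) = Rational(688, 5)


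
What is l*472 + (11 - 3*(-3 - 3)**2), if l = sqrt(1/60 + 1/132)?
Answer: -97 + 944*sqrt(165)/165 ≈ -23.510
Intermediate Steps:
l = 2*sqrt(165)/165 (l = sqrt(1/60 + 1/132) = sqrt(4/165) = 2*sqrt(165)/165 ≈ 0.15570)
l*472 + (11 - 3*(-3 - 3)**2) = (2*sqrt(165)/165)*472 + (11 - 3*(-3 - 3)**2) = 944*sqrt(165)/165 + (11 - 3*(-6)**2) = 944*sqrt(165)/165 + (11 - 3*36) = 944*sqrt(165)/165 + (11 - 108) = 944*sqrt(165)/165 - 97 = -97 + 944*sqrt(165)/165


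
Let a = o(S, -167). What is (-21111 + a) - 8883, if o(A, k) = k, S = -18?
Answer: -30161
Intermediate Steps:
a = -167
(-21111 + a) - 8883 = (-21111 - 167) - 8883 = -21278 - 8883 = -30161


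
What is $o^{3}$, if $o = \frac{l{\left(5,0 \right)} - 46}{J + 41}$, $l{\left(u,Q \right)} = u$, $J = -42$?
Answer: $68921$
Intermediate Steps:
$o = 41$ ($o = \frac{5 - 46}{-42 + 41} = - \frac{41}{-1} = \left(-41\right) \left(-1\right) = 41$)
$o^{3} = 41^{3} = 68921$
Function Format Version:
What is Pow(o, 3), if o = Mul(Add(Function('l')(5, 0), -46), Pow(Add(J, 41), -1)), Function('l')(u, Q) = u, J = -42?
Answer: 68921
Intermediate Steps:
o = 41 (o = Mul(Add(5, -46), Pow(Add(-42, 41), -1)) = Mul(-41, Pow(-1, -1)) = Mul(-41, -1) = 41)
Pow(o, 3) = Pow(41, 3) = 68921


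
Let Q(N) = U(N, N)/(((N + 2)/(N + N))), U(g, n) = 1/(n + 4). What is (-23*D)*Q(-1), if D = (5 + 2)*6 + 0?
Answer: 644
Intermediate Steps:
U(g, n) = 1/(4 + n)
Q(N) = 2*N/((2 + N)*(4 + N)) (Q(N) = 1/((4 + N)*(((N + 2)/(N + N)))) = 1/((4 + N)*(((2 + N)/((2*N))))) = 1/((4 + N)*(((2 + N)*(1/(2*N))))) = 1/((4 + N)*(((2 + N)/(2*N)))) = (2*N/(2 + N))/(4 + N) = 2*N/((2 + N)*(4 + N)))
D = 42 (D = 7*6 + 0 = 42 + 0 = 42)
(-23*D)*Q(-1) = (-23*42)*(2*(-1)/((2 - 1)*(4 - 1))) = -1932*(-1)/(1*3) = -1932*(-1)/3 = -966*(-⅔) = 644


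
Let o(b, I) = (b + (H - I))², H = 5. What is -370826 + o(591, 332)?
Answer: -301130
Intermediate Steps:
o(b, I) = (5 + b - I)² (o(b, I) = (b + (5 - I))² = (5 + b - I)²)
-370826 + o(591, 332) = -370826 + (5 + 591 - 1*332)² = -370826 + (5 + 591 - 332)² = -370826 + 264² = -370826 + 69696 = -301130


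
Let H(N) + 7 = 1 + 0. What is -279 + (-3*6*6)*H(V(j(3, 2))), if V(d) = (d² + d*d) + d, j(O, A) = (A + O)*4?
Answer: 369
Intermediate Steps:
j(O, A) = 4*A + 4*O
V(d) = d + 2*d² (V(d) = (d² + d²) + d = 2*d² + d = d + 2*d²)
H(N) = -6 (H(N) = -7 + (1 + 0) = -7 + 1 = -6)
-279 + (-3*6*6)*H(V(j(3, 2))) = -279 + (-3*6*6)*(-6) = -279 - 18*6*(-6) = -279 - 108*(-6) = -279 + 648 = 369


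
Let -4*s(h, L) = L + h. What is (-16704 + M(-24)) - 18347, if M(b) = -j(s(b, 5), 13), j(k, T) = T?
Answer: -35064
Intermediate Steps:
s(h, L) = -L/4 - h/4 (s(h, L) = -(L + h)/4 = -L/4 - h/4)
M(b) = -13 (M(b) = -1*13 = -13)
(-16704 + M(-24)) - 18347 = (-16704 - 13) - 18347 = -16717 - 18347 = -35064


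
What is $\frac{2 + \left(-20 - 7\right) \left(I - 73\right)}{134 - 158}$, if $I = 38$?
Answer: $- \frac{947}{24} \approx -39.458$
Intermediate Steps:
$\frac{2 + \left(-20 - 7\right) \left(I - 73\right)}{134 - 158} = \frac{2 + \left(-20 - 7\right) \left(38 - 73\right)}{134 - 158} = \frac{2 - -945}{-24} = \left(2 + 945\right) \left(- \frac{1}{24}\right) = 947 \left(- \frac{1}{24}\right) = - \frac{947}{24}$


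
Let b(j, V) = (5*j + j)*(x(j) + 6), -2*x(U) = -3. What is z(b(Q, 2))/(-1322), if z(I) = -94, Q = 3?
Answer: 47/661 ≈ 0.071104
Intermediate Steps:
x(U) = 3/2 (x(U) = -½*(-3) = 3/2)
b(j, V) = 45*j (b(j, V) = (5*j + j)*(3/2 + 6) = (6*j)*(15/2) = 45*j)
z(b(Q, 2))/(-1322) = -94/(-1322) = -94*(-1/1322) = 47/661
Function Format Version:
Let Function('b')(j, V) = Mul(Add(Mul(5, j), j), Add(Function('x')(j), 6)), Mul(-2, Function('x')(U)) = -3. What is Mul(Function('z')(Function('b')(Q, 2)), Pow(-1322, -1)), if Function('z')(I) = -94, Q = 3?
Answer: Rational(47, 661) ≈ 0.071104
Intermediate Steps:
Function('x')(U) = Rational(3, 2) (Function('x')(U) = Mul(Rational(-1, 2), -3) = Rational(3, 2))
Function('b')(j, V) = Mul(45, j) (Function('b')(j, V) = Mul(Add(Mul(5, j), j), Add(Rational(3, 2), 6)) = Mul(Mul(6, j), Rational(15, 2)) = Mul(45, j))
Mul(Function('z')(Function('b')(Q, 2)), Pow(-1322, -1)) = Mul(-94, Pow(-1322, -1)) = Mul(-94, Rational(-1, 1322)) = Rational(47, 661)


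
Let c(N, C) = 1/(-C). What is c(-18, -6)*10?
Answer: 5/3 ≈ 1.6667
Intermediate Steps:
c(N, C) = -1/C
c(-18, -6)*10 = -1/(-6)*10 = -1*(-⅙)*10 = (⅙)*10 = 5/3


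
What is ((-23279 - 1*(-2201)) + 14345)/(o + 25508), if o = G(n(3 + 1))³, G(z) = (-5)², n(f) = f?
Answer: -6733/41133 ≈ -0.16369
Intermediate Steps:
G(z) = 25
o = 15625 (o = 25³ = 15625)
((-23279 - 1*(-2201)) + 14345)/(o + 25508) = ((-23279 - 1*(-2201)) + 14345)/(15625 + 25508) = ((-23279 + 2201) + 14345)/41133 = (-21078 + 14345)*(1/41133) = -6733*1/41133 = -6733/41133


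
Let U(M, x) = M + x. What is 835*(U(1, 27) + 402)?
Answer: 359050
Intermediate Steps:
835*(U(1, 27) + 402) = 835*((1 + 27) + 402) = 835*(28 + 402) = 835*430 = 359050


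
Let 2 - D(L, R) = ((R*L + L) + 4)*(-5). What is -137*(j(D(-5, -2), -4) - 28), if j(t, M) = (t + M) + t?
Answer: -8494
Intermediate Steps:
D(L, R) = 22 + 5*L + 5*L*R (D(L, R) = 2 - ((R*L + L) + 4)*(-5) = 2 - ((L*R + L) + 4)*(-5) = 2 - ((L + L*R) + 4)*(-5) = 2 - (4 + L + L*R)*(-5) = 2 - (-20 - 5*L - 5*L*R) = 2 + (20 + 5*L + 5*L*R) = 22 + 5*L + 5*L*R)
j(t, M) = M + 2*t (j(t, M) = (M + t) + t = M + 2*t)
-137*(j(D(-5, -2), -4) - 28) = -137*((-4 + 2*(22 + 5*(-5) + 5*(-5)*(-2))) - 28) = -137*((-4 + 2*(22 - 25 + 50)) - 28) = -137*((-4 + 2*47) - 28) = -137*((-4 + 94) - 28) = -137*(90 - 28) = -137*62 = -8494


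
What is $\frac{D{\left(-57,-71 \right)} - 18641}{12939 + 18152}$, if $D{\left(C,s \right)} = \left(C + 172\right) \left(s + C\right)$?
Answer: $- \frac{33361}{31091} \approx -1.073$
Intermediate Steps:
$D{\left(C,s \right)} = \left(172 + C\right) \left(C + s\right)$
$\frac{D{\left(-57,-71 \right)} - 18641}{12939 + 18152} = \frac{\left(\left(-57\right)^{2} + 172 \left(-57\right) + 172 \left(-71\right) - -4047\right) - 18641}{12939 + 18152} = \frac{\left(3249 - 9804 - 12212 + 4047\right) - 18641}{31091} = \left(-14720 - 18641\right) \frac{1}{31091} = \left(-33361\right) \frac{1}{31091} = - \frac{33361}{31091}$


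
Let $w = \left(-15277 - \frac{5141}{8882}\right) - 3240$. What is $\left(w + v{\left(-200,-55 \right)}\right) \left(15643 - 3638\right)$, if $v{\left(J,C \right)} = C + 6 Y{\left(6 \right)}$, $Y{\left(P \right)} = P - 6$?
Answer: $- \frac{1980364548225}{8882} \approx -2.2296 \cdot 10^{8}$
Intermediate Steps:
$Y{\left(P \right)} = -6 + P$ ($Y{\left(P \right)} = P - 6 = -6 + P$)
$v{\left(J,C \right)} = C$ ($v{\left(J,C \right)} = C + 6 \left(-6 + 6\right) = C + 6 \cdot 0 = C + 0 = C$)
$w = - \frac{164473135}{8882}$ ($w = \left(-15277 - \frac{5141}{8882}\right) - 3240 = - \frac{135695455}{8882} - 3240 = - \frac{164473135}{8882} \approx -18518.0$)
$\left(w + v{\left(-200,-55 \right)}\right) \left(15643 - 3638\right) = \left(- \frac{164473135}{8882} - 55\right) \left(15643 - 3638\right) = \left(- \frac{164961645}{8882}\right) 12005 = - \frac{1980364548225}{8882}$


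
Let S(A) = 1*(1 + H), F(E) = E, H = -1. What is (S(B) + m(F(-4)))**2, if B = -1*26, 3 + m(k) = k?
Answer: 49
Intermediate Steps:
m(k) = -3 + k
B = -26
S(A) = 0 (S(A) = 1*(1 - 1) = 1*0 = 0)
(S(B) + m(F(-4)))**2 = (0 + (-3 - 4))**2 = (0 - 7)**2 = (-7)**2 = 49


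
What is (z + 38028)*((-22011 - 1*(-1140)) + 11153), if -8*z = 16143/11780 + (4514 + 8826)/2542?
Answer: -713937296825963/1931920 ≈ -3.6955e+8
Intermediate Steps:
z = -3196463/3863840 (z = -(16143/11780 + (4514 + 8826)/2542)/8 = -(16143*(1/11780) + 13340*(1/2542))/8 = -(16143/11780 + 6670/1271)/8 = -⅛*3196463/482980 = -3196463/3863840 ≈ -0.82728)
(z + 38028)*((-22011 - 1*(-1140)) + 11153) = (-3196463/3863840 + 38028)*((-22011 - 1*(-1140)) + 11153) = 146930911057*((-22011 + 1140) + 11153)/3863840 = 146930911057*(-20871 + 11153)/3863840 = (146930911057/3863840)*(-9718) = -713937296825963/1931920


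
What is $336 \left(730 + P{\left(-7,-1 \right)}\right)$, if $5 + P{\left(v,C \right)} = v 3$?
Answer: $236544$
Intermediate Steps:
$P{\left(v,C \right)} = -5 + 3 v$ ($P{\left(v,C \right)} = -5 + v 3 = -5 + 3 v$)
$336 \left(730 + P{\left(-7,-1 \right)}\right) = 336 \left(730 + \left(-5 + 3 \left(-7\right)\right)\right) = 336 \left(730 - 26\right) = 336 \cdot 704 = 236544$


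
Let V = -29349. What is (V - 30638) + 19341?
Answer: -40646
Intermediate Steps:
(V - 30638) + 19341 = (-29349 - 30638) + 19341 = -59987 + 19341 = -40646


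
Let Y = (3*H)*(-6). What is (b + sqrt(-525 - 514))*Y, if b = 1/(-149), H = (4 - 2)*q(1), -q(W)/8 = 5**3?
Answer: -36000/149 + 36000*I*sqrt(1039) ≈ -241.61 + 1.1604e+6*I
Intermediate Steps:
q(W) = -1000 (q(W) = -8*5**3 = -8*125 = -1000)
H = -2000 (H = (4 - 2)*(-1000) = 2*(-1000) = -2000)
b = -1/149 ≈ -0.0067114
Y = 36000 (Y = (3*(-2000))*(-6) = -6000*(-6) = 36000)
(b + sqrt(-525 - 514))*Y = (-1/149 + sqrt(-525 - 514))*36000 = (-1/149 + sqrt(-1039))*36000 = (-1/149 + I*sqrt(1039))*36000 = -36000/149 + 36000*I*sqrt(1039)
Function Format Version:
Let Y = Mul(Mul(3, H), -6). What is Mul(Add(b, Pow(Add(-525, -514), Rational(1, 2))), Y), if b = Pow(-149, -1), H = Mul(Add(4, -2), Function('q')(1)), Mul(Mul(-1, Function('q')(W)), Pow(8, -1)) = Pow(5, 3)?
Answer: Add(Rational(-36000, 149), Mul(36000, I, Pow(1039, Rational(1, 2)))) ≈ Add(-241.61, Mul(1.1604e+6, I))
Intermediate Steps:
Function('q')(W) = -1000 (Function('q')(W) = Mul(-8, Pow(5, 3)) = Mul(-8, 125) = -1000)
H = -2000 (H = Mul(Add(4, -2), -1000) = Mul(2, -1000) = -2000)
b = Rational(-1, 149) ≈ -0.0067114
Y = 36000 (Y = Mul(Mul(3, -2000), -6) = Mul(-6000, -6) = 36000)
Mul(Add(b, Pow(Add(-525, -514), Rational(1, 2))), Y) = Mul(Add(Rational(-1, 149), Pow(Add(-525, -514), Rational(1, 2))), 36000) = Mul(Add(Rational(-1, 149), Pow(-1039, Rational(1, 2))), 36000) = Mul(Add(Rational(-1, 149), Mul(I, Pow(1039, Rational(1, 2)))), 36000) = Add(Rational(-36000, 149), Mul(36000, I, Pow(1039, Rational(1, 2))))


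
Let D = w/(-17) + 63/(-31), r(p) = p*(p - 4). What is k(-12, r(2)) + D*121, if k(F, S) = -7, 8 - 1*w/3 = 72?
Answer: 586912/527 ≈ 1113.7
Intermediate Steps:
w = -192 (w = 24 - 3*72 = 24 - 216 = -192)
r(p) = p*(-4 + p)
D = 4881/527 (D = -192/(-17) + 63/(-31) = -192*(-1/17) + 63*(-1/31) = 192/17 - 63/31 = 4881/527 ≈ 9.2619)
k(-12, r(2)) + D*121 = -7 + (4881/527)*121 = -7 + 590601/527 = 586912/527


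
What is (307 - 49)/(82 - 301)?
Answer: -86/73 ≈ -1.1781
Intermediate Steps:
(307 - 49)/(82 - 301) = 258/(-219) = 258*(-1/219) = -86/73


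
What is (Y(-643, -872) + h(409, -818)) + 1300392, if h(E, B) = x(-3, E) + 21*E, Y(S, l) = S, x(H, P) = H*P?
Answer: 1307111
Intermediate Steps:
h(E, B) = 18*E (h(E, B) = -3*E + 21*E = 18*E)
(Y(-643, -872) + h(409, -818)) + 1300392 = (-643 + 18*409) + 1300392 = (-643 + 7362) + 1300392 = 6719 + 1300392 = 1307111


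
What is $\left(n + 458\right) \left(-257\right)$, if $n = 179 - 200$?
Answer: $-112309$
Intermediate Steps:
$n = -21$
$\left(n + 458\right) \left(-257\right) = \left(-21 + 458\right) \left(-257\right) = 437 \left(-257\right) = -112309$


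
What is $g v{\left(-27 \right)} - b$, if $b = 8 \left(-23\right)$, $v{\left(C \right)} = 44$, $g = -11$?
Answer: $-300$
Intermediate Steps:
$b = -184$
$g v{\left(-27 \right)} - b = \left(-11\right) 44 - -184 = -484 + 184 = -300$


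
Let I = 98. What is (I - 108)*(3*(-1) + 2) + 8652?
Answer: 8662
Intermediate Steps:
(I - 108)*(3*(-1) + 2) + 8652 = (98 - 108)*(3*(-1) + 2) + 8652 = -10*(-3 + 2) + 8652 = -10*(-1) + 8652 = 10 + 8652 = 8662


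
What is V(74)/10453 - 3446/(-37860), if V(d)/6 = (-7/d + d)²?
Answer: 436974871553/135445636005 ≈ 3.2262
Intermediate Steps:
V(d) = 6*(d - 7/d)² (V(d) = 6*(-7/d + d)² = 6*(d - 7/d)²)
V(74)/10453 - 3446/(-37860) = (6*(-7 + 74²)²/74²)/10453 - 3446/(-37860) = (6*(1/5476)*(-7 + 5476)²)*(1/10453) - 3446*(-1/37860) = (6*(1/5476)*5469²)*(1/10453) + 1723/18930 = (6*(1/5476)*29909961)*(1/10453) + 1723/18930 = (89729883/2738)*(1/10453) + 1723/18930 = 89729883/28620314 + 1723/18930 = 436974871553/135445636005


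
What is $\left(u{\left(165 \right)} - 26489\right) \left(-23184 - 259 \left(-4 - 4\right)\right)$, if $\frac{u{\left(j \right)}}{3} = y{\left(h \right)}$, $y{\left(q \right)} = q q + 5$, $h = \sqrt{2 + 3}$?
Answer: $558602408$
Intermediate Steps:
$h = \sqrt{5} \approx 2.2361$
$y{\left(q \right)} = 5 + q^{2}$ ($y{\left(q \right)} = q^{2} + 5 = 5 + q^{2}$)
$u{\left(j \right)} = 30$ ($u{\left(j \right)} = 3 \left(5 + \left(\sqrt{5}\right)^{2}\right) = 3 \left(5 + 5\right) = 3 \cdot 10 = 30$)
$\left(u{\left(165 \right)} - 26489\right) \left(-23184 - 259 \left(-4 - 4\right)\right) = \left(30 - 26489\right) \left(-23184 - 259 \left(-4 - 4\right)\right) = - 26459 \left(-23184 - -2072\right) = - 26459 \left(-23184 + 2072\right) = \left(-26459\right) \left(-21112\right) = 558602408$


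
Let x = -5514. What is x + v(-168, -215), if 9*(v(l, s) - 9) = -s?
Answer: -49330/9 ≈ -5481.1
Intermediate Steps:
v(l, s) = 9 - s/9 (v(l, s) = 9 + (-s)/9 = 9 - s/9)
x + v(-168, -215) = -5514 + (9 - 1/9*(-215)) = -5514 + (9 + 215/9) = -5514 + 296/9 = -49330/9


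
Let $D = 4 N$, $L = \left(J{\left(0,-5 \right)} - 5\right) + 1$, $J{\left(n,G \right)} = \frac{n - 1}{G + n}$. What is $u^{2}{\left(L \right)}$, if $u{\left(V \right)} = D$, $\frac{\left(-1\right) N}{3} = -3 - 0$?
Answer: $1296$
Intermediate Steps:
$J{\left(n,G \right)} = \frac{-1 + n}{G + n}$
$L = - \frac{19}{5}$ ($L = \left(\frac{-1 + 0}{-5 + 0} - 5\right) + 1 = \left(\frac{1}{-5} \left(-1\right) - 5\right) + 1 = \left(\left(- \frac{1}{5}\right) \left(-1\right) - 5\right) + 1 = \left(\frac{1}{5} - 5\right) + 1 = - \frac{24}{5} + 1 = - \frac{19}{5} \approx -3.8$)
$N = 9$ ($N = - 3 \left(-3 - 0\right) = - 3 \left(-3 + 0\right) = \left(-3\right) \left(-3\right) = 9$)
$D = 36$ ($D = 4 \cdot 9 = 36$)
$u{\left(V \right)} = 36$
$u^{2}{\left(L \right)} = 36^{2} = 1296$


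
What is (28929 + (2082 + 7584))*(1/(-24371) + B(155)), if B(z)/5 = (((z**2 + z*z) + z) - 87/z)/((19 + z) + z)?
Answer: 32386451438715/1145437 ≈ 2.8274e+7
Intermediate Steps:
B(z) = 5*(z - 87/z + 2*z**2)/(19 + 2*z) (B(z) = 5*((((z**2 + z*z) + z) - 87/z)/((19 + z) + z)) = 5*((((z**2 + z**2) + z) - 87/z)/(19 + 2*z)) = 5*(((2*z**2 + z) - 87/z)/(19 + 2*z)) = 5*(((z + 2*z**2) - 87/z)/(19 + 2*z)) = 5*((z - 87/z + 2*z**2)/(19 + 2*z)) = 5*(z - 87/z + 2*z**2)/(19 + 2*z))
(28929 + (2082 + 7584))*(1/(-24371) + B(155)) = (28929 + (2082 + 7584))*(1/(-24371) + 5*(-87 + 155**2 + 2*155**3)/(155*(19 + 2*155))) = (28929 + 9666)*(-1/24371 + 5*(1/155)*(-87 + 24025 + 2*3723875)/(19 + 310)) = 38595*(-1/24371 + 5*(1/155)*(-87 + 24025 + 7447750)/329) = 38595*(-1/24371 + 5*(1/155)*(1/329)*7471688) = 38595*(-1/24371 + 1067384/1457) = 38595*(26013214007/35508547) = 32386451438715/1145437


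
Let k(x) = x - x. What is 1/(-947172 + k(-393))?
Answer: -1/947172 ≈ -1.0558e-6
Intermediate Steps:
k(x) = 0
1/(-947172 + k(-393)) = 1/(-947172 + 0) = 1/(-947172) = -1/947172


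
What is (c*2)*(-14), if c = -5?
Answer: 140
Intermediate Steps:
(c*2)*(-14) = -5*2*(-14) = -10*(-14) = 140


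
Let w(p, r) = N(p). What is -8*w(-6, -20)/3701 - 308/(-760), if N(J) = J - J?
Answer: 77/190 ≈ 0.40526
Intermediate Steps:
N(J) = 0
w(p, r) = 0
-8*w(-6, -20)/3701 - 308/(-760) = -8*0/3701 - 308/(-760) = 0*(1/3701) - 308*(-1/760) = 0 + 77/190 = 77/190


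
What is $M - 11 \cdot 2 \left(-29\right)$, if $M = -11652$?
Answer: $-11014$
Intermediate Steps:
$M - 11 \cdot 2 \left(-29\right) = -11652 - 11 \cdot 2 \left(-29\right) = -11652 - 22 \left(-29\right) = -11652 - -638 = -11652 + 638 = -11014$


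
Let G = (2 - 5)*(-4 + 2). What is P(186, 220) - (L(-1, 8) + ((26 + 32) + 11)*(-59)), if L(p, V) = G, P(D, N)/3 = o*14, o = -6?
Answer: 3813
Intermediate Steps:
P(D, N) = -252 (P(D, N) = 3*(-6*14) = 3*(-84) = -252)
G = 6 (G = -3*(-2) = 6)
L(p, V) = 6
P(186, 220) - (L(-1, 8) + ((26 + 32) + 11)*(-59)) = -252 - (6 + ((26 + 32) + 11)*(-59)) = -252 - (6 + (58 + 11)*(-59)) = -252 - (6 + 69*(-59)) = -252 - (6 - 4071) = -252 - 1*(-4065) = -252 + 4065 = 3813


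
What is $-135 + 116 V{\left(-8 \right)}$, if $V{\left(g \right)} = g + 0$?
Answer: $-1063$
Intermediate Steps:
$V{\left(g \right)} = g$
$-135 + 116 V{\left(-8 \right)} = -135 + 116 \left(-8\right) = -135 - 928 = -1063$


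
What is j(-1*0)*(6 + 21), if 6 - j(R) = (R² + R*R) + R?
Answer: 162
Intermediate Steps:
j(R) = 6 - R - 2*R² (j(R) = 6 - ((R² + R*R) + R) = 6 - ((R² + R²) + R) = 6 - (2*R² + R) = 6 - (R + 2*R²) = 6 + (-R - 2*R²) = 6 - R - 2*R²)
j(-1*0)*(6 + 21) = (6 - (-1)*0 - 2*(-1*0)²)*(6 + 21) = (6 - 1*0 - 2*0²)*27 = (6 + 0 - 2*0)*27 = (6 + 0 + 0)*27 = 6*27 = 162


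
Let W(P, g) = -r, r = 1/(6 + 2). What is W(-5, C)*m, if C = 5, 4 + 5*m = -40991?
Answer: 8199/8 ≈ 1024.9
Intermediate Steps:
m = -8199 (m = -⅘ + (⅕)*(-40991) = -⅘ - 40991/5 = -8199)
r = ⅛ (r = 1/8 = ⅛ ≈ 0.12500)
W(P, g) = -⅛ (W(P, g) = -1*⅛ = -⅛)
W(-5, C)*m = -⅛*(-8199) = 8199/8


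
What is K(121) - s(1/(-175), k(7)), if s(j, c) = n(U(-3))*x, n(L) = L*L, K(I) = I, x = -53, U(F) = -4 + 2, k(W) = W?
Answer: 333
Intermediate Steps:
U(F) = -2
n(L) = L**2
s(j, c) = -212 (s(j, c) = (-2)**2*(-53) = 4*(-53) = -212)
K(121) - s(1/(-175), k(7)) = 121 - 1*(-212) = 121 + 212 = 333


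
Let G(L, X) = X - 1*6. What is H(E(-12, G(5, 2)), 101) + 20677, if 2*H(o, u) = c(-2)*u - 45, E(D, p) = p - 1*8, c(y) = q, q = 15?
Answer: 21412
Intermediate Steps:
G(L, X) = -6 + X (G(L, X) = X - 6 = -6 + X)
c(y) = 15
E(D, p) = -8 + p (E(D, p) = p - 8 = -8 + p)
H(o, u) = -45/2 + 15*u/2 (H(o, u) = (15*u - 45)/2 = (-45 + 15*u)/2 = -45/2 + 15*u/2)
H(E(-12, G(5, 2)), 101) + 20677 = (-45/2 + (15/2)*101) + 20677 = (-45/2 + 1515/2) + 20677 = 735 + 20677 = 21412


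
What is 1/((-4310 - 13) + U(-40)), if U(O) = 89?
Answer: -1/4234 ≈ -0.00023618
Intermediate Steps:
1/((-4310 - 13) + U(-40)) = 1/((-4310 - 13) + 89) = 1/(-4323 + 89) = 1/(-4234) = -1/4234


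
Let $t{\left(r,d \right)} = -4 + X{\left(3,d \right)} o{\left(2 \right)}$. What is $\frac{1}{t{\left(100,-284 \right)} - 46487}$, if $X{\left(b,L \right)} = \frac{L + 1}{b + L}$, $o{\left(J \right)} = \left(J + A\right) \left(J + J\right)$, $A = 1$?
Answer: $- \frac{281}{13060575} \approx -2.1515 \cdot 10^{-5}$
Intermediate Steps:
$o{\left(J \right)} = 2 J \left(1 + J\right)$ ($o{\left(J \right)} = \left(J + 1\right) \left(J + J\right) = \left(1 + J\right) 2 J = 2 J \left(1 + J\right)$)
$X{\left(b,L \right)} = \frac{1 + L}{L + b}$
$t{\left(r,d \right)} = -4 + \frac{12 \left(1 + d\right)}{3 + d}$ ($t{\left(r,d \right)} = -4 + \frac{1 + d}{d + 3} \cdot 2 \cdot 2 \left(1 + 2\right) = -4 + \frac{1 + d}{3 + d} 2 \cdot 2 \cdot 3 = -4 + \frac{1 + d}{3 + d} 12 = -4 + \frac{12 \left(1 + d\right)}{3 + d}$)
$\frac{1}{t{\left(100,-284 \right)} - 46487} = \frac{1}{8 \left(-284\right) \frac{1}{3 - 284} - 46487} = \frac{1}{8 \left(-284\right) \frac{1}{-281} - 46487} = \frac{1}{8 \left(-284\right) \left(- \frac{1}{281}\right) - 46487} = \frac{1}{\frac{2272}{281} - 46487} = \frac{1}{- \frac{13060575}{281}} = - \frac{281}{13060575}$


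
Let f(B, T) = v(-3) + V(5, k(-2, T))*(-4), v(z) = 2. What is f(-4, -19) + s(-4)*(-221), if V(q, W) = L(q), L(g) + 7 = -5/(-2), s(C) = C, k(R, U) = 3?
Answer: 904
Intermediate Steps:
L(g) = -9/2 (L(g) = -7 - 5/(-2) = -7 - 5*(-½) = -7 + 5/2 = -9/2)
V(q, W) = -9/2
f(B, T) = 20 (f(B, T) = 2 - 9/2*(-4) = 2 + 18 = 20)
f(-4, -19) + s(-4)*(-221) = 20 - 4*(-221) = 20 + 884 = 904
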